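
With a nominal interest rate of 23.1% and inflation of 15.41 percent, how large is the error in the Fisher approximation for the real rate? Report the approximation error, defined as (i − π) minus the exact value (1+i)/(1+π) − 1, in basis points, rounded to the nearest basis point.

103 basis points

Approximate: r ≈ 23.100% − 15.410% = 7.6900%
Exact: (1 + 0.2310)/(1 + 0.1541) − 1 = 6.6632%
Error = 7.6900% − 6.6632% = 1.0268% → 103 basis points.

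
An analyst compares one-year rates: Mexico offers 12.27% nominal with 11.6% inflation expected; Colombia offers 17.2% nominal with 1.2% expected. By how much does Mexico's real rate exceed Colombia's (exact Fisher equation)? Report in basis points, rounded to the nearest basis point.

Mexico: (1 + 0.1227)/(1 + 0.1160) − 1 = 0.6004%
Colombia: (1 + 0.1720)/(1 + 0.0120) − 1 = 15.8103%
Differential = 0.6004% − 15.8103% = -15.2099% → -1521 basis points.

-1521 basis points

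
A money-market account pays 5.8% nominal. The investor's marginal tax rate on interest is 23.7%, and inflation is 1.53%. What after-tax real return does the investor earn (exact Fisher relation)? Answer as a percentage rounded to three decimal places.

After-tax nominal return = 5.8% × (1 − 0.237) = 4.4254%.
1 + r = 1.044254 / 1.01530 = 1.028518
After-tax real rate = 1.028518 − 1 → 2.852%.

2.852%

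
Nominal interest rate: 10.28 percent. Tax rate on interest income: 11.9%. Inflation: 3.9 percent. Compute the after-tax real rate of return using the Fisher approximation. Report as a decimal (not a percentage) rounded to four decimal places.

0.0516

After-tax nominal return = 10.28% × (1 − 0.119) = 9.05668%.
r ≈ 9.05668% − 3.9% → 0.0516.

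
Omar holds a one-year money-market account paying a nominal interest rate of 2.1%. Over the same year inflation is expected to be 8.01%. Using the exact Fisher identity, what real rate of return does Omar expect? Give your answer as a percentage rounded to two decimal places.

-5.47%

By the Fisher identity, 1 + r = (1 + i)/(1 + π).
1 + r = 1.02100 / 1.08010 = 0.945283
r = 0.945283 − 1 = -5.4717%, i.e. -5.47%.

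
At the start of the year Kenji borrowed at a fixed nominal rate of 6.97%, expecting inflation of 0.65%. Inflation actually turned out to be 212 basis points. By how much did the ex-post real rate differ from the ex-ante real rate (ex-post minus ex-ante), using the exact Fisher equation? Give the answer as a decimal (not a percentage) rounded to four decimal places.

Ex-ante: (1 + 0.0697)/(1 + 0.0065) − 1 = 6.2792%
Ex-post: (1 + 0.0697)/(1 + 0.0212) − 1 = 4.7493%
Difference (ex-post − ex-ante) = -1.5299% → -0.0153.

-0.0153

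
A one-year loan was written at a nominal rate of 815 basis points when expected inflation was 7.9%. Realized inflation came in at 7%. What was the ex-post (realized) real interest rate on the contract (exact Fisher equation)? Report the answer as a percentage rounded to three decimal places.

Ex-post: (1 + 0.0815)/(1 + 0.0700) − 1 = 1.0748%
So the realized real rate is 1.075%.

1.075%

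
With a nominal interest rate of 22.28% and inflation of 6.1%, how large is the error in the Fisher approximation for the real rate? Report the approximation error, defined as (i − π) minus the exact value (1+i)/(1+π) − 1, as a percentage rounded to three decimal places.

0.930%

Approximate: r ≈ 22.280% − 6.100% = 16.1800%
Exact: (1 + 0.2228)/(1 + 0.0610) − 1 = 15.2498%
Error = 16.1800% − 15.2498% = 0.9302% → 0.930%.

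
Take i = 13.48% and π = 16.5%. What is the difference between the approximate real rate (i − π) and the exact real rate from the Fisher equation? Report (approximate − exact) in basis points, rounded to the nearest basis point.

-43 basis points

Approximate: r ≈ 13.480% − 16.500% = -3.0200%
Exact: (1 + 0.1348)/(1 + 0.1650) − 1 = -2.5923%
Error = -3.0200% − (-2.5923%) = -0.4277% → -43 basis points.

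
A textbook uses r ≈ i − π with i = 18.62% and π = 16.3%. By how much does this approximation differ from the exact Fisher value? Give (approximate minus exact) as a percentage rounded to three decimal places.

Approximate: r ≈ 18.620% − 16.300% = 2.3200%
Exact: (1 + 0.1862)/(1 + 0.1630) − 1 = 1.9948%
Error = 2.3200% − 1.9948% = 0.3252% → 0.325%.

0.325%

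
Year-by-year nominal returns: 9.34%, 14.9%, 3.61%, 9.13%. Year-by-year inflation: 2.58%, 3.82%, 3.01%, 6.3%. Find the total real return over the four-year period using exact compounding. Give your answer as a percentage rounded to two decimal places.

Compound the nominal returns: 1.0934 × 1.1490 × 1.0361 × 1.0913 = 1.420512.
Compound inflation: 1.0258 × 1.0382 × 1.0301 × 1.0630 = 1.166155.
Deflate: 1.420512 / 1.166155 = 1.218116.
Total real return = 1.218116 − 1 → 21.81%.

21.81%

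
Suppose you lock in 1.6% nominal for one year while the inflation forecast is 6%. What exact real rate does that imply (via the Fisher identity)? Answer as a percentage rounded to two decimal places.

1 + r = 1.01600 / 1.06000 = 0.958491
r = 0.958491 − 1 = -4.1509%, i.e. -4.15%.

-4.15%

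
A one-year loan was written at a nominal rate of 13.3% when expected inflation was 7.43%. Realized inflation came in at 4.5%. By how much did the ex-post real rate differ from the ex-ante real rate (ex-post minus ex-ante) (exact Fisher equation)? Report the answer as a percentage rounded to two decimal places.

2.96%

Ex-ante: (1 + 0.1330)/(1 + 0.0743) − 1 = 5.4640%
Ex-post: (1 + 0.1330)/(1 + 0.0450) − 1 = 8.4211%
Difference (ex-post − ex-ante) = 2.9570% → 2.96%.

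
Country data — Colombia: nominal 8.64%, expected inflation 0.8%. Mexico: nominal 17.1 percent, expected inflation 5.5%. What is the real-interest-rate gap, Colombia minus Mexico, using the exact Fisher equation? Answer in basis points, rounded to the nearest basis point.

-322 basis points

Colombia: (1 + 0.0864)/(1 + 0.0080) − 1 = 7.7778%
Mexico: (1 + 0.1710)/(1 + 0.0550) − 1 = 10.9953%
Differential = 7.7778% − 10.9953% = -3.2175% → -322 basis points.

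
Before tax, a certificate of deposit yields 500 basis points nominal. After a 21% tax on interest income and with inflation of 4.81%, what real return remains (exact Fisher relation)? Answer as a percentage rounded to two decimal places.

-0.82%

After-tax nominal return = 5% × (1 − 0.21) = 3.9500%.
1 + r = 1.03950 / 1.04810 = 0.991795
After-tax real rate = 0.991795 − 1 → -0.82%.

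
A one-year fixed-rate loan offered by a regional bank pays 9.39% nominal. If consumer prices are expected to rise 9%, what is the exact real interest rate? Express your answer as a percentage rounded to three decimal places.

1 + r = 1.09390 / 1.09000 = 1.003578
r = 1.003578 − 1 = 0.3578%, i.e. 0.358%.

0.358%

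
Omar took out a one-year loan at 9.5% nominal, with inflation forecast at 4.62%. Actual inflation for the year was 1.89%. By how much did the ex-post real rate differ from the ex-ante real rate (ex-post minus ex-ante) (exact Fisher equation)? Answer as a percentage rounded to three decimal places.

2.804%

Ex-ante: (1 + 0.0950)/(1 + 0.0462) − 1 = 4.6645%
Ex-post: (1 + 0.0950)/(1 + 0.0189) − 1 = 7.4688%
Difference (ex-post − ex-ante) = 2.8043% → 2.804%.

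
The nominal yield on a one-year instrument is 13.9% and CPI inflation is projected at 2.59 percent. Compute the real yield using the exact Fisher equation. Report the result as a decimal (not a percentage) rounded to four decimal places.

0.1102

By the Fisher identity, 1 + r = (1 + i)/(1 + π).
1 + r = 1.13900 / 1.02590 = 1.110245
r = 1.110245 − 1 = 11.0245%, i.e. 0.1102.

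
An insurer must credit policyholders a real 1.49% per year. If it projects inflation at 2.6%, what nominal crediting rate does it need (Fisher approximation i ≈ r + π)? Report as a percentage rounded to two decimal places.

4.09%

i ≈ r + π = 1.49% + 2.6% = 4.09%.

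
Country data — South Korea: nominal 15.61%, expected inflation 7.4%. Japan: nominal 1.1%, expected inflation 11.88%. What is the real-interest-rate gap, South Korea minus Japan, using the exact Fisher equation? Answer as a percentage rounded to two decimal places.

South Korea: (1 + 0.1561)/(1 + 0.0740) − 1 = 7.6443%
Japan: (1 + 0.0110)/(1 + 0.1188) − 1 = -9.6353%
Differential = 7.6443% − (-9.6353%) = 17.2796% → 17.28%.

17.28%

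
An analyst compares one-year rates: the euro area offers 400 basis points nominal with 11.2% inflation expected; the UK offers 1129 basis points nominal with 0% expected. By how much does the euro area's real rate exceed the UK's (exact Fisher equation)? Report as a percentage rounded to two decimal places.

The euro area: (1 + 0.0400)/(1 + 0.1120) − 1 = -6.4748%
The UK: (1 + 0.1129)/(1 + 0.0000) − 1 = 11.2900%
Differential = -6.4748% − 11.2900% = -17.7648% → -17.76%.

-17.76%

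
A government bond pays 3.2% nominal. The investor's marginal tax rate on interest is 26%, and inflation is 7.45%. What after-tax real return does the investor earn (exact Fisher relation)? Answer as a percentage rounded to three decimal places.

-4.730%

After-tax nominal return = 3.2% × (1 − 0.26) = 2.3680%.
1 + r = 1.02368 / 1.07450 = 0.952704
After-tax real rate = 0.952704 − 1 → -4.730%.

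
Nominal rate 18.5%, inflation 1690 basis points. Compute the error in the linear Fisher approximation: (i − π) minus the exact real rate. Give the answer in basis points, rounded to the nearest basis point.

23 basis points

Approximate: r ≈ 18.500% − 16.900% = 1.6000%
Exact: (1 + 0.1850)/(1 + 0.1690) − 1 = 1.3687%
Error = 1.6000% − 1.3687% = 0.2313% → 23 basis points.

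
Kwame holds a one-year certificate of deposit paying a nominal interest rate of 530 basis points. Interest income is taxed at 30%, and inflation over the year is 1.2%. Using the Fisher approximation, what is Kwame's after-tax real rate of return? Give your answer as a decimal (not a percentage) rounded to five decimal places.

After-tax nominal return = 5.3% × (1 − 0.3) = 3.7100%.
r ≈ 3.7100% − 1.2% → 0.02510.

0.02510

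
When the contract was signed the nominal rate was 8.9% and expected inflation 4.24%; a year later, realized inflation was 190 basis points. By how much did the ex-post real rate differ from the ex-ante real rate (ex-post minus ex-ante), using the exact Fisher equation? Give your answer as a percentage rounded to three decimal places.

Ex-ante: (1 + 0.0890)/(1 + 0.0424) − 1 = 4.4705%
Ex-post: (1 + 0.0890)/(1 + 0.0190) − 1 = 6.8695%
Difference (ex-post − ex-ante) = 2.3990% → 2.399%.

2.399%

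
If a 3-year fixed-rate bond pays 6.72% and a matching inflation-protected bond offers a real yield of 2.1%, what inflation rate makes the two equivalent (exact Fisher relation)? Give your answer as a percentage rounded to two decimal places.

4.52%

(1 + π) = (1 + i)/(1 + r) = 1.06720 / 1.02100 = 1.0452498
Break-even inflation = 1.0452498 − 1 → 4.52%.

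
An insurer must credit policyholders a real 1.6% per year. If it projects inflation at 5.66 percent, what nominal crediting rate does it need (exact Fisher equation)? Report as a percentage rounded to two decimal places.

(1 + i) = (1 + r)(1 + π) = 1.01600 × 1.05660 = 1.0735056
i = 1.0735056 − 1, so the required nominal rate is 7.35%.

7.35%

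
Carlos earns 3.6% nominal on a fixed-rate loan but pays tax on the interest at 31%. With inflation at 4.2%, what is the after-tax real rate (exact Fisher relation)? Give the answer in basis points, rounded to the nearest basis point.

After-tax nominal return = 3.6% × (1 − 0.31) = 2.4840%.
1 + r = 1.02484 / 1.04200 = 0.983532
After-tax real rate = 0.983532 − 1 → -165 basis points.

-165 basis points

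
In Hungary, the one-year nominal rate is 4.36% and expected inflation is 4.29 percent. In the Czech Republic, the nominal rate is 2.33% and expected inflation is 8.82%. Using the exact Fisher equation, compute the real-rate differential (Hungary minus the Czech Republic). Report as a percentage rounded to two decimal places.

Hungary: (1 + 0.0436)/(1 + 0.0429) − 1 = 0.0671%
The Czech Republic: (1 + 0.0233)/(1 + 0.0882) − 1 = -5.9640%
Differential = 0.0671% − (-5.9640%) = 6.0311% → 6.03%.

6.03%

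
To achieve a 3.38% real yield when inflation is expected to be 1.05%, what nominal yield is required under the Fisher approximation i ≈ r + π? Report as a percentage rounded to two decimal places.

4.43%

i ≈ r + π = 3.38% + 1.05% = 4.43%.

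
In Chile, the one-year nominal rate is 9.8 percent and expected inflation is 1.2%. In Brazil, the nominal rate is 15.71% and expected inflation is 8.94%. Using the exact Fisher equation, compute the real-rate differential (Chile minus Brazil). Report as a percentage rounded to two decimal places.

2.28%

Chile: (1 + 0.0980)/(1 + 0.0120) − 1 = 8.4980%
Brazil: (1 + 0.1571)/(1 + 0.0894) − 1 = 6.2144%
Differential = 8.4980% − 6.2144% = 2.2836% → 2.28%.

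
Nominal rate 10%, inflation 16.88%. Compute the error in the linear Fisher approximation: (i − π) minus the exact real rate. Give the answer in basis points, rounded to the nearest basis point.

Approximate: r ≈ 10.000% − 16.880% = -6.8800%
Exact: (1 + 0.1000)/(1 + 0.1688) − 1 = -5.8864%
Error = -6.8800% − (-5.8864%) = -0.9936% → -99 basis points.

-99 basis points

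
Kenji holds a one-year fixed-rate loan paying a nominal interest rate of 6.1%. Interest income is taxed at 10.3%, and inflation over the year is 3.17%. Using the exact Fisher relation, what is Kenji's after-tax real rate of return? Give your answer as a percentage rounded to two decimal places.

After-tax nominal return = 6.1% × (1 − 0.103) = 5.4717%.
1 + r = 1.054717 / 1.03170 = 1.022310
After-tax real rate = 1.022310 − 1 → 2.23%.

2.23%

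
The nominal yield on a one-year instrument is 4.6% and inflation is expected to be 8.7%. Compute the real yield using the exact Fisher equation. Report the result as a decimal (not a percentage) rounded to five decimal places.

-0.03772

By the Fisher equation, 1 + r = (1 + i)/(1 + π).
1 + r = 1.04600 / 1.08700 = 0.962282
r = 0.962282 − 1 = -3.7718%, i.e. -0.03772.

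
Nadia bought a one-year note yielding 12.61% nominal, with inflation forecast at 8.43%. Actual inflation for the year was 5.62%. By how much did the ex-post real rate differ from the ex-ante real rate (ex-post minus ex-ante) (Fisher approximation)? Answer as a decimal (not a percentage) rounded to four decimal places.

Ex-ante: 12.61% − 8.43% = 4.180%
Ex-post: 12.61% − 5.62% = 6.990%
Difference (ex-post − ex-ante) = 2.8100% → 0.0281.

0.0281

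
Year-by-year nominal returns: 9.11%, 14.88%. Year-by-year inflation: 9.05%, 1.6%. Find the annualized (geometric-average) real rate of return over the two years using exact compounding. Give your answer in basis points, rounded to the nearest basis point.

636 basis points

Compound the nominal returns: 1.0911 × 1.1488 = 1.25345568.
Compound inflation: 1.0905 × 1.0160 = 1.10794800.
Deflate: 1.25345568 / 1.10794800 = 1.13133078.
Annualized real rate = 1.13133078^(1/2) − 1 = 6.3640% → 636 basis points.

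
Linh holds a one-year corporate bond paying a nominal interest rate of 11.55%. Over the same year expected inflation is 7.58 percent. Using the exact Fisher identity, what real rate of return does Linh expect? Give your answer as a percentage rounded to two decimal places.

By the Fisher identity, 1 + r = (1 + i)/(1 + π).
1 + r = 1.11550 / 1.07580 = 1.036903
r = 1.036903 − 1 = 3.6903%, i.e. 3.69%.

3.69%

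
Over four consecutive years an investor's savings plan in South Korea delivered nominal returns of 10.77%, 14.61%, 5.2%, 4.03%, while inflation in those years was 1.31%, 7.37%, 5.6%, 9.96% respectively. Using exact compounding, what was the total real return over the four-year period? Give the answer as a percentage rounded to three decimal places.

9.998%

Compound the nominal returns: 1.1077 × 1.1461 × 1.0520 × 1.0403 = 1.389373.
Compound inflation: 1.0131 × 1.0737 × 1.0560 × 1.0996 = 1.263089.
Deflate: 1.389373 / 1.263089 = 1.099981.
Total real return = 1.099981 − 1 → 9.998%.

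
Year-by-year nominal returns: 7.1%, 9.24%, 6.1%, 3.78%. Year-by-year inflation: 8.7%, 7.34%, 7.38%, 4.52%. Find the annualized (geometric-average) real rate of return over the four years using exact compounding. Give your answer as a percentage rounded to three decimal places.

-0.409%

Compound the nominal returns: 1.0710 × 1.0924 × 1.0610 × 1.0378 = 1.28825018.
Compound inflation: 1.0870 × 1.0734 × 1.0738 × 1.0452 = 1.30952543.
Deflate: 1.28825018 / 1.30952543 = 0.98375347.
Annualized real rate = 0.98375347^(1/4) − 1 = -0.4087% → -0.409%.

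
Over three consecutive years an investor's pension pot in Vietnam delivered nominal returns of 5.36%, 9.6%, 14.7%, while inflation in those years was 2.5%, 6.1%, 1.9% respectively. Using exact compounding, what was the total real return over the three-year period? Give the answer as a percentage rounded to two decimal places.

Nominal growth factor = 1.0536 × 1.0960 × 1.1470 = 1.324493
Price-level growth factor = 1.0250 × 1.0610 × 1.0190 = 1.108188
Real growth factor = 1.324493 / 1.108188 = 1.195188
Total real return = 1.195188 − 1 → 19.52%.

19.52%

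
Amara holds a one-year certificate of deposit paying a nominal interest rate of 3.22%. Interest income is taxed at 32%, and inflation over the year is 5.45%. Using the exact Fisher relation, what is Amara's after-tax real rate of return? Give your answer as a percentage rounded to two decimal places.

After-tax nominal return = 3.22% × (1 − 0.32) = 2.1896%.
1 + r = 1.021896 / 1.05450 = 0.969081
After-tax real rate = 0.969081 − 1 → -3.09%.

-3.09%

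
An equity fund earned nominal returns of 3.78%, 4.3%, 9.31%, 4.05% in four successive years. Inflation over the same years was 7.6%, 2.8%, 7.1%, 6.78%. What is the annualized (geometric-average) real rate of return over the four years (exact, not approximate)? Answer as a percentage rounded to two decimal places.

-0.68%

Nominal growth factor = 1.0378 × 1.0430 × 1.0931 × 1.0405 = 1.23111877
Price-level growth factor = 1.0760 × 1.0280 × 1.0710 × 1.0678 = 1.26498325
Real growth factor = 1.23111877 / 1.26498325 = 0.97322931
Annualized real rate = 0.97322931^(1/4) − 1 = -0.6761% → -0.68%.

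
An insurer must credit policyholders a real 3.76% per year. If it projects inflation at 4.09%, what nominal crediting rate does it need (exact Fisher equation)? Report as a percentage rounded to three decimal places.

8.004%

(1 + i) = (1 + r)(1 + π) = 1.03760 × 1.04090 = 1.08003784
i = 1.08003784 − 1, so the required nominal rate is 8.004%.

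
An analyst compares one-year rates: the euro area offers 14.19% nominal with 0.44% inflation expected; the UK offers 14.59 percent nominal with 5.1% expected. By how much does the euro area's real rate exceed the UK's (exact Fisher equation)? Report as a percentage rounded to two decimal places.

4.66%

The euro area: (1 + 0.1419)/(1 + 0.0044) − 1 = 13.6898%
The UK: (1 + 0.1459)/(1 + 0.0510) − 1 = 9.0295%
Differential = 13.6898% − 9.0295% = 4.6603% → 4.66%.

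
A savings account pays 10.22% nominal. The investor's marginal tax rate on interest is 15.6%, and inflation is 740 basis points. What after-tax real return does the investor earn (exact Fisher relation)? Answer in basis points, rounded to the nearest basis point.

114 basis points

After-tax nominal return = 10.22% × (1 − 0.156) = 8.62568%.
1 + r = 1.0862568 / 1.07400 = 1.011412
After-tax real rate = 1.011412 − 1 → 114 basis points.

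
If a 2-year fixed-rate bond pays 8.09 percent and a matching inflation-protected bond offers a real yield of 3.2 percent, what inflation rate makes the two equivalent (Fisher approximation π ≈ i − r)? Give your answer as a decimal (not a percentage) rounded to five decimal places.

0.04890

π ≈ i − r = 8.09% − 3.2% → 0.04890.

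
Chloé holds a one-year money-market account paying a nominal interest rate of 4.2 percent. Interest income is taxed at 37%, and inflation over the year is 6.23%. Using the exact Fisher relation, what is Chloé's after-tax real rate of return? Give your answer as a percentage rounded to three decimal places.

After-tax nominal return = 4.2% × (1 − 0.37) = 2.6460%.
1 + r = 1.02646 / 1.06230 = 0.966262
After-tax real rate = 0.966262 − 1 → -3.374%.

-3.374%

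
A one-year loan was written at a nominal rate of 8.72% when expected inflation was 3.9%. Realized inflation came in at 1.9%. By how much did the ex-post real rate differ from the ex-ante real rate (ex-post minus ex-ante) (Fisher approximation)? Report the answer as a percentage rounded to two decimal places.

Ex-ante: 8.72% − 3.9% = 4.820%
Ex-post: 8.72% − 1.9% = 6.820%
Difference (ex-post − ex-ante) = 2.0000% → 2.00%.

2.00%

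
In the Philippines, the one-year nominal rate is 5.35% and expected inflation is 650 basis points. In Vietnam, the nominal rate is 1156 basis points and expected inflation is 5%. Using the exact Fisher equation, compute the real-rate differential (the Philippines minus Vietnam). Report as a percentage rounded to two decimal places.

-7.33%

The Philippines: (1 + 0.0535)/(1 + 0.0650) − 1 = -1.0798%
Vietnam: (1 + 0.1156)/(1 + 0.0500) − 1 = 6.2476%
Differential = -1.0798% − 6.2476% = -7.3274% → -7.33%.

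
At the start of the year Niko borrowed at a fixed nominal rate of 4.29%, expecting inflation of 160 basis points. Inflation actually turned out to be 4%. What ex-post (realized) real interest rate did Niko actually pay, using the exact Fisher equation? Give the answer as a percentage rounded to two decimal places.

0.28%

Ex-post: (1 + 0.0429)/(1 + 0.0400) − 1 = 0.2788%
So the realized real rate is 0.28%.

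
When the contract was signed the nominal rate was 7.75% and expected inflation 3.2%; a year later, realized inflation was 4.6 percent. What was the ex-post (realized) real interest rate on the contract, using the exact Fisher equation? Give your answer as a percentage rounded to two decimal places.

3.01%

Ex-post: (1 + 0.0775)/(1 + 0.0460) − 1 = 3.0115%
So the realized real rate is 3.01%.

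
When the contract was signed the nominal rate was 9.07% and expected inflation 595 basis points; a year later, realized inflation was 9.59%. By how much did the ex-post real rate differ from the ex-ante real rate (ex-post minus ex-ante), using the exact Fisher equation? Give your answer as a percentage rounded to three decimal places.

-3.419%

Ex-ante: (1 + 0.0907)/(1 + 0.0595) − 1 = 2.9448%
Ex-post: (1 + 0.0907)/(1 + 0.0959) − 1 = -0.4745%
Difference (ex-post − ex-ante) = -3.4193% → -3.419%.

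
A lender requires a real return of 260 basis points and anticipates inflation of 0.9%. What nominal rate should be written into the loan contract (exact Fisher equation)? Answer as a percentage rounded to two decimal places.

3.52%

(1 + i) = (1 + r)(1 + π) = 1.02600 × 1.00900 = 1.035234
i = 1.035234 − 1, so the required nominal rate is 3.52%.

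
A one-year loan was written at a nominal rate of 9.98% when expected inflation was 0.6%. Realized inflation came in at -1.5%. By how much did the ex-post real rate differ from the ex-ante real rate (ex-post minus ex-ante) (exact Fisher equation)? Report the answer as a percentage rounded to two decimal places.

Ex-ante: (1 + 0.0998)/(1 + 0.0060) − 1 = 9.3241%
Ex-post: (1 + 0.0998)/(1 − 0.0150) − 1 = 11.6548%
Difference (ex-post − ex-ante) = 2.3308% → 2.33%.

2.33%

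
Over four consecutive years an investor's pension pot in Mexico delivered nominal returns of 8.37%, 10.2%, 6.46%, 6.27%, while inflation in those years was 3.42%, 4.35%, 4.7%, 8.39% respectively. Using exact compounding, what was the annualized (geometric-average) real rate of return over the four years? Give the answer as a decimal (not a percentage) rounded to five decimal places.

Compound the nominal returns: 1.0837 × 1.1020 × 1.0646 × 1.0627 = 1.35110098.
Compound inflation: 1.0342 × 1.0435 × 1.0470 × 1.0839 = 1.22470893.
Deflate: 1.35110098 / 1.22470893 = 1.10320171.
Annualized real rate = 1.10320171^(1/4) − 1 = 2.4858% → 0.02486.

0.02486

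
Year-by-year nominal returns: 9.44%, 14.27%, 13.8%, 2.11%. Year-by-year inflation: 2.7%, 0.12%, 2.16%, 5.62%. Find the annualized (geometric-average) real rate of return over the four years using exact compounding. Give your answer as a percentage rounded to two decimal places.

6.98%

Nominal growth factor = 1.0944 × 1.1427 × 1.1380 × 1.0211 = 1.45317812
Price-level growth factor = 1.0270 × 1.0012 × 1.0216 × 1.0562 = 1.10947707
Real growth factor = 1.45317812 / 1.10947707 = 1.30978652
Annualized real rate = 1.30978652^(1/4) − 1 = 6.9794% → 6.98%.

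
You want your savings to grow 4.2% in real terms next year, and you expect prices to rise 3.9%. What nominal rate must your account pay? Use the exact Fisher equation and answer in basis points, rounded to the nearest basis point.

(1 + i) = (1 + r)(1 + π) = 1.04200 × 1.03900 = 1.082638
i = 1.082638 − 1, so the required nominal rate is 826 basis points.

826 basis points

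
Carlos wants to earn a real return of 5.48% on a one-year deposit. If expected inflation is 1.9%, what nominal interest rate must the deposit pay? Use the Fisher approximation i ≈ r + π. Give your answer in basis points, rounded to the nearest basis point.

i ≈ r + π = 5.48% + 1.9% = 738 basis points.

738 basis points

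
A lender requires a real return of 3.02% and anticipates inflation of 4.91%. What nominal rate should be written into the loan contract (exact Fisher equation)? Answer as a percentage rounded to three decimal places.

8.078%

(1 + i) = (1 + r)(1 + π) = 1.03020 × 1.04910 = 1.08078282
i = 1.08078282 − 1, so the required nominal rate is 8.078%.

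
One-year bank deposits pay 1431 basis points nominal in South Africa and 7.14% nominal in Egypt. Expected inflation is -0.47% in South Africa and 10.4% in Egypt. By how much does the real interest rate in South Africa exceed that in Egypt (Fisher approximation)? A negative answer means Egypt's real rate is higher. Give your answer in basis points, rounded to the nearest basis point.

1804 basis points

South Africa: 14.31% − (-0.47%) = 14.780%
Egypt: 7.14% − 10.4% = -3.260%
Differential = 18.040% → 1804 basis points.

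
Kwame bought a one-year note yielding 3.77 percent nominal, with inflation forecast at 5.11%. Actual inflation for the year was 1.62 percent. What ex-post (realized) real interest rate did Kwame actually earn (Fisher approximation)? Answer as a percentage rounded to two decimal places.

2.15%

Ex-post: 3.77% − 1.62% = 2.150%
So the realized real rate is 2.15%.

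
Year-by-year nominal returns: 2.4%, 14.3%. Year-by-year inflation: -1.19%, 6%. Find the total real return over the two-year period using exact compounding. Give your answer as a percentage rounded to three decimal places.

Nominal growth factor = 1.0240 × 1.1430 = 1.170432
Price-level growth factor = 0.9881 × 1.0600 = 1.047386
Real growth factor = 1.170432 / 1.047386 = 1.117479
Total real return = 1.117479 − 1 → 11.748%.

11.748%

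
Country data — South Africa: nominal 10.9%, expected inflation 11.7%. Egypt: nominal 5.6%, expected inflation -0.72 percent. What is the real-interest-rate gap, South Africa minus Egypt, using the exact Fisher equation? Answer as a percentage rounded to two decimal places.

South Africa: (1 + 0.1090)/(1 + 0.1170) − 1 = -0.7162%
Egypt: (1 + 0.0560)/(1 − 0.0072) − 1 = 6.3658%
Differential = -0.7162% − 6.3658% = -7.0820% → -7.08%.

-7.08%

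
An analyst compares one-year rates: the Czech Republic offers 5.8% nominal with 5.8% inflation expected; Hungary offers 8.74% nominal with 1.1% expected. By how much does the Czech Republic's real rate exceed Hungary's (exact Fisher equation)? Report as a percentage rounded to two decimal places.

The Czech Republic: (1 + 0.0580)/(1 + 0.0580) − 1 = 0.0000%
Hungary: (1 + 0.0874)/(1 + 0.0110) − 1 = 7.5569%
Differential = 0.0000% − 7.5569% = -7.5569% → -7.56%.

-7.56%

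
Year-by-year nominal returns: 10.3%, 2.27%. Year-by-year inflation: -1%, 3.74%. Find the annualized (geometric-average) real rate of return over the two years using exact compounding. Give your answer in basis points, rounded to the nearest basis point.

Nominal growth factor = 1.1030 × 1.0227 = 1.12803810
Price-level growth factor = 0.9900 × 1.0374 = 1.02702600
Real growth factor = 1.12803810 / 1.02702600 = 1.09835399
Annualized real rate = 1.09835399^(1/2) − 1 = 4.8024% → 480 basis points.

480 basis points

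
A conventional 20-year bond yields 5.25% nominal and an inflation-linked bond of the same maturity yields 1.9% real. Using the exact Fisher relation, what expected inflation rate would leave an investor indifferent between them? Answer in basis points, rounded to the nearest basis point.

(1 + π) = (1 + i)/(1 + r) = 1.05250 / 1.01900 = 1.032875
Break-even inflation = 1.032875 − 1 → 329 basis points.

329 basis points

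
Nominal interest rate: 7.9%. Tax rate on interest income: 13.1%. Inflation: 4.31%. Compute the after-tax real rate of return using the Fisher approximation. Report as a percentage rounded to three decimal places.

2.555%

After-tax nominal return = 7.9% × (1 − 0.131) = 6.8651%.
r ≈ 6.8651% − 4.31% → 2.555%.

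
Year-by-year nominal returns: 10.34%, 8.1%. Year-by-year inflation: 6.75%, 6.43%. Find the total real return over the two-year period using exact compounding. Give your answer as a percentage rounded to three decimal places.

Nominal growth factor = 1.1034 × 1.0810 = 1.192775
Price-level growth factor = 1.0675 × 1.0643 = 1.136140
Real growth factor = 1.192775 / 1.136140 = 1.049849
Total real return = 1.049849 − 1 → 4.985%.

4.985%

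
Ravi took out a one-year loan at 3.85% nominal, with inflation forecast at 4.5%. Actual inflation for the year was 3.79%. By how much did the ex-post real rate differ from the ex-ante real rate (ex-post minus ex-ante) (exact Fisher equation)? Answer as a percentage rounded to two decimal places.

0.68%

Ex-ante: (1 + 0.0385)/(1 + 0.0450) − 1 = -0.6220%
Ex-post: (1 + 0.0385)/(1 + 0.0379) − 1 = 0.0578%
Difference (ex-post − ex-ante) = 0.6798% → 0.68%.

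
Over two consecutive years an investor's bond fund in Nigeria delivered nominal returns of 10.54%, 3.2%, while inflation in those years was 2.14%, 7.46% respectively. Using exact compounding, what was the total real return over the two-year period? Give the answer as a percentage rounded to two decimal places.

3.93%

Compound the nominal returns: 1.1054 × 1.0320 = 1.140773.
Compound inflation: 1.0214 × 1.0746 = 1.097596.
Deflate: 1.140773 / 1.097596 = 1.039337.
Total real return = 1.039337 − 1 → 3.93%.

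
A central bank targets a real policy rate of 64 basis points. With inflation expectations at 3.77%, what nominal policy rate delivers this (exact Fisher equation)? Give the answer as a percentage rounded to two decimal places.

(1 + i) = (1 + r)(1 + π) = 1.00640 × 1.03770 = 1.04434128
i = 1.04434128 − 1, so the required nominal rate is 4.43%.

4.43%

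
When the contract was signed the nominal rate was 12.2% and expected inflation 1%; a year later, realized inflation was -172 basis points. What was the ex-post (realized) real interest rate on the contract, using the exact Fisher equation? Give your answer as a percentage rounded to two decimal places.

14.16%

Ex-post: (1 + 0.1220)/(1 − 0.0172) − 1 = 14.1636%
So the realized real rate is 14.16%.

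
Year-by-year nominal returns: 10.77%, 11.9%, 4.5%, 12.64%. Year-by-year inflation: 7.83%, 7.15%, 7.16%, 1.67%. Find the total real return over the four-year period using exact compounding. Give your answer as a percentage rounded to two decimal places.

15.91%

Nominal growth factor = 1.1077 × 1.1190 × 1.0450 × 1.1264 = 1.459020
Price-level growth factor = 1.0783 × 1.0715 × 1.0716 × 1.0167 = 1.258802
Real growth factor = 1.459020 / 1.258802 = 1.159055
Total real return = 1.159055 − 1 → 15.91%.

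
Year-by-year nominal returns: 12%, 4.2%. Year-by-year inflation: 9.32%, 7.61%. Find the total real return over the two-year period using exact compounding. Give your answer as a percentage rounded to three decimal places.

Compound the nominal returns: 1.1200 × 1.0420 = 1.167040.
Compound inflation: 1.0932 × 1.0761 = 1.176393.
Deflate: 1.167040 / 1.176393 = 0.992050.
Total real return = 0.992050 − 1 → -0.795%.

-0.795%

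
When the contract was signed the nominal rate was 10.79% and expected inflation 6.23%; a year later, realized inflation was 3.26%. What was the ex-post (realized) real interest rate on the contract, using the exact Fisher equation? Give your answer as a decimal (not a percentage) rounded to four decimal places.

Ex-post: (1 + 0.1079)/(1 + 0.0326) − 1 = 7.2923%
So the realized real rate is 0.0729.

0.0729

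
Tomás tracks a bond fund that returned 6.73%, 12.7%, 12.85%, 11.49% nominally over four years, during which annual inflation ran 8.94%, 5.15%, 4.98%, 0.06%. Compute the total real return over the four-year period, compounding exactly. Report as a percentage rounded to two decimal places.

25.77%

Nominal growth factor = 1.0673 × 1.1270 × 1.1285 × 1.1149 = 1.513380
Price-level growth factor = 1.0894 × 1.0515 × 1.0498 × 1.0006 = 1.203272
Real growth factor = 1.513380 / 1.203272 = 1.257721
Total real return = 1.257721 − 1 → 25.77%.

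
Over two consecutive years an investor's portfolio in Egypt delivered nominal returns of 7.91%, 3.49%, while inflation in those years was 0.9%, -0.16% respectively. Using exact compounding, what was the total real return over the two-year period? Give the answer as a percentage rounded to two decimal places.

10.86%

Compound the nominal returns: 1.0791 × 1.0349 = 1.116761.
Compound inflation: 1.0090 × 0.9984 = 1.007386.
Deflate: 1.116761 / 1.007386 = 1.108573.
Total real return = 1.108573 − 1 → 10.86%.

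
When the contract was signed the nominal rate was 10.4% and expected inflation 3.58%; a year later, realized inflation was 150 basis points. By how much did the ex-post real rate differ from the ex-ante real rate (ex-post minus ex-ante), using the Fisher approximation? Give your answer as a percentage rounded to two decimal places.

Ex-ante: 10.4% − 3.58% = 6.820%
Ex-post: 10.4% − 1.5% = 8.900%
Difference (ex-post − ex-ante) = 2.0800% → 2.08%.

2.08%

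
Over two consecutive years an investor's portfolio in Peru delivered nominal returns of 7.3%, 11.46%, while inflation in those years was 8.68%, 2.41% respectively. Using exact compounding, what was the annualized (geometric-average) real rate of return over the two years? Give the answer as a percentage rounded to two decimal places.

3.66%

Nominal growth factor = 1.0730 × 1.1146 = 1.19596580
Price-level growth factor = 1.0868 × 1.0241 = 1.11299188
Real growth factor = 1.19596580 / 1.11299188 = 1.07455034
Annualized real rate = 1.07455034^(1/2) − 1 = 3.6605% → 3.66%.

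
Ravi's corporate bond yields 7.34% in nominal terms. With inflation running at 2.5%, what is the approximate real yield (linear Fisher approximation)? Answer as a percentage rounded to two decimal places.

4.84%

r ≈ i − π = 7.34% − 2.5% = 4.84%.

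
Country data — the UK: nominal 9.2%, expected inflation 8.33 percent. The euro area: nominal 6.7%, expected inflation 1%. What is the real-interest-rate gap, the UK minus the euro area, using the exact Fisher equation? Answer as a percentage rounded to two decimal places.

-4.84%

The UK: (1 + 0.0920)/(1 + 0.0833) − 1 = 0.8031%
The euro area: (1 + 0.0670)/(1 + 0.0100) − 1 = 5.6436%
Differential = 0.8031% − 5.6436% = -4.8405% → -4.84%.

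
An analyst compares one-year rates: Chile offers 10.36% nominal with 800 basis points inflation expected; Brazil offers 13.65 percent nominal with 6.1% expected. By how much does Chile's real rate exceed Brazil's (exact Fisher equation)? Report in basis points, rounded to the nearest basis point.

Chile: (1 + 0.1036)/(1 + 0.0800) − 1 = 2.1852%
Brazil: (1 + 0.1365)/(1 + 0.0610) − 1 = 7.1159%
Differential = 2.1852% − 7.1159% = -4.9307% → -493 basis points.

-493 basis points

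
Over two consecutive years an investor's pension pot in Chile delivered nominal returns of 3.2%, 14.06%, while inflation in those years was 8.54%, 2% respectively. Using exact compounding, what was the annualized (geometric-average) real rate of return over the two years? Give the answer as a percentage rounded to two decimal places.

Nominal growth factor = 1.0320 × 1.1406 = 1.17709920
Price-level growth factor = 1.0854 × 1.0200 = 1.10710800
Real growth factor = 1.17709920 / 1.10710800 = 1.06321985
Annualized real rate = 1.06321985^(1/2) − 1 = 3.1126% → 3.11%.

3.11%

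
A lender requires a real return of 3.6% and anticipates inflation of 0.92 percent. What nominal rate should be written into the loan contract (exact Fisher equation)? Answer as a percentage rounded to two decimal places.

(1 + i) = (1 + r)(1 + π) = 1.03600 × 1.00920 = 1.0455312
i = 1.0455312 − 1, so the required nominal rate is 4.55%.

4.55%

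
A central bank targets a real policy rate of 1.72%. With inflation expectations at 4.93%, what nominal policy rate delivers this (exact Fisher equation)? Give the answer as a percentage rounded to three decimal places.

(1 + i) = (1 + r)(1 + π) = 1.01720 × 1.04930 = 1.06734796
i = 1.06734796 − 1, so the required nominal rate is 6.735%.

6.735%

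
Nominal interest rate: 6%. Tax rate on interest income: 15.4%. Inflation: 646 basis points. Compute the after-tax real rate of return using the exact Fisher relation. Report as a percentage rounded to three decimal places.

-1.300%

After-tax nominal return = 6% × (1 − 0.154) = 5.0760%.
1 + r = 1.05076 / 1.06460 = 0.987000
After-tax real rate = 0.987000 − 1 → -1.300%.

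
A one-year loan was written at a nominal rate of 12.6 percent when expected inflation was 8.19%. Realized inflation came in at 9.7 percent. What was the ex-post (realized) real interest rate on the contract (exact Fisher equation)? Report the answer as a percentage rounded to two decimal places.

Ex-post: (1 + 0.1260)/(1 + 0.0970) − 1 = 2.6436%
So the realized real rate is 2.64%.

2.64%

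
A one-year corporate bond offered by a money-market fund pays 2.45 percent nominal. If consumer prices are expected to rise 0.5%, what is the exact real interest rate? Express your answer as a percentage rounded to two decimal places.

1.94%

1 + r = 1.02450 / 1.00500 = 1.019403
r = 1.019403 − 1 = 1.9403%, i.e. 1.94%.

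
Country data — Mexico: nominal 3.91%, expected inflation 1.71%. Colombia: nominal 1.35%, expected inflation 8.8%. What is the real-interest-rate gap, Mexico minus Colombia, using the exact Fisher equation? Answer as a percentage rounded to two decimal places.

Mexico: (1 + 0.0391)/(1 + 0.0171) − 1 = 2.1630%
Colombia: (1 + 0.0135)/(1 + 0.0880) − 1 = -6.8474%
Differential = 2.1630% − (-6.8474%) = 9.0104% → 9.01%.

9.01%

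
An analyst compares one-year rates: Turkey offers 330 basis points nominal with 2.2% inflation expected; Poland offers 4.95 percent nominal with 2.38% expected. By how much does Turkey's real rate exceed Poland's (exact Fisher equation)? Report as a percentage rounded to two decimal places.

-1.43%

Turkey: (1 + 0.0330)/(1 + 0.0220) − 1 = 1.0763%
Poland: (1 + 0.0495)/(1 + 0.0238) − 1 = 2.5103%
Differential = 1.0763% − 2.5103% = -1.4339% → -1.43%.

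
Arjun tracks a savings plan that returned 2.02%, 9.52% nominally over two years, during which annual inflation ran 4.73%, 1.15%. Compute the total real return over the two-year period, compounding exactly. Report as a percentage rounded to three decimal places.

5.473%

Compound the nominal returns: 1.0202 × 1.0952 = 1.117323.
Compound inflation: 1.0473 × 1.0115 = 1.059344.
Deflate: 1.117323 / 1.059344 = 1.054731.
Total real return = 1.054731 − 1 → 5.473%.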